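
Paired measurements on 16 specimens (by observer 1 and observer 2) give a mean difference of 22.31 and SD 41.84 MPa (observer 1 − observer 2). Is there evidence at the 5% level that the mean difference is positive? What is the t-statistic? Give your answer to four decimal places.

2.1329

H0: μ_d = 0; H1: μ_d > 0 (paired t-test on the differences, right-tailed).
t = d̄/(s_d/√n) = 22.31/(41.84/√16) = 2.1329
df = n − 1 = 15
p-value = P(T ≥ 2.1329) ≈ 0.0249
Since p ≈ 0.0249 < α = 0.05, reject H0; the evidence is statistically significant.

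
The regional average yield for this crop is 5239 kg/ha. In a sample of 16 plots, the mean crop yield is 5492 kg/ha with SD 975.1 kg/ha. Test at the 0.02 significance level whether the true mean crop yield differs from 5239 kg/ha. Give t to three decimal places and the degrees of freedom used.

t = 1.038, df = 15

H0: μ = 5239; H1: μ ≠ 5239 (one-sample t-test, two-sided).
t = (x̄ − μ₀)/(s/√n) = (5492 − 5239)/(975.1/√16) = 1.038
df = n − 1 = 15
Two-sided p-value ≈ 0.3158
Since p ≈ 0.3158 > α = 0.02, fail to reject H0; the evidence is not statistically significant.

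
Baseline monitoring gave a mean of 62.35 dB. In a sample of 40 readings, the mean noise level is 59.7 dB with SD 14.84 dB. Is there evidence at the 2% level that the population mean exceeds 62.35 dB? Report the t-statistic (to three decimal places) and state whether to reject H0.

t = -1.129; fail to reject H0

H0: μ = 62.35; H1: μ > 62.35 (one-sample t-test, right-tailed).
t = (x̄ − μ₀)/(s/√n) = (59.7 − 62.35)/(14.84/√40) = -1.129
df = n − 1 = 39
p-value = P(T ≥ -1.129) ≈ 0.867
Since p ≈ 0.867 > α = 0.02, fail to reject H0; the data do not provide sufficient evidence against H0.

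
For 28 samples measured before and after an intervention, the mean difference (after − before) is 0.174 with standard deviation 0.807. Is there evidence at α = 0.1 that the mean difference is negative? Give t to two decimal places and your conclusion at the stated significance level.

t = 1.14; fail to reject H0

H0: μ_d = 0; H1: μ_d < 0 (paired t-test on the differences, left-tailed).
t = d̄/(s_d/√n) = 0.174/(0.807/√28) = 1.14
df = n − 1 = 27
p-value = P(T ≤ 1.14) ≈ 0.8680
Since p ≈ 0.8680 > α = 0.1, fail to reject H0; the data do not provide sufficient evidence against H0.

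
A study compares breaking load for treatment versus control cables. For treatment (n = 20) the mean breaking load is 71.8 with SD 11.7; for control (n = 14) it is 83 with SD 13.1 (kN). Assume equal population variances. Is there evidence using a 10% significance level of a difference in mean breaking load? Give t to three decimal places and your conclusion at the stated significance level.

t = -2.616; reject H0

Let group 1 = treatment, group 2 = control. H0: μ_1 = μ_2; H1: μ_1 ≠ μ_2 (two-sample pooled-variance t-test, two-sided).
s_p² = [(20−1)·11.7² + (14−1)·13.1²]/(20+14−2) = 150.995
t = (71.8 − 83)/√[150.995·(1/20 + 1/14)] = -2.616
df = n₁ + n₂ − 2 = 32
Two-sided p-value ≈ 0.0135
Since p ≈ 0.0135 < α = 0.1, reject H0; the evidence is statistically significant.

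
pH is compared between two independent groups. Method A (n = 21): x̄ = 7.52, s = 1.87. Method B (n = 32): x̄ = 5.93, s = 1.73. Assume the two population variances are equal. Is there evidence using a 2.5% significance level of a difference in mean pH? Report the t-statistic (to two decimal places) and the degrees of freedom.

Let group 1 = method A, group 2 = method B. H0: μ_1 = μ_2; H1: μ_1 ≠ μ_2 (two-sample pooled-variance t-test, two-sided).
s_p² = [(21−1)·1.87² + (32−1)·1.73²]/(21+32−2) = 3.19055
t = (7.52 − 5.93)/√[3.19055·(1/21 + 1/32)] = 3.17
df = n₁ + n₂ − 2 = 51
Two-sided p-value ≈ 0.003
Since p ≈ 0.003 < α = 0.025, reject H0; the data support H1.

t = 3.17, df = 51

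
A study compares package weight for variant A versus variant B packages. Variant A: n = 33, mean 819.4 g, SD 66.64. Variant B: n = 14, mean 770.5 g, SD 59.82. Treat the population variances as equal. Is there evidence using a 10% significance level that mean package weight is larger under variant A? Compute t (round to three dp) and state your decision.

Let group 1 = variant A, group 2 = variant B. H0: μ_1 = μ_2; H1: μ_1 > μ_2 (two-sample pooled-variance t-test, right-tailed).
s_p² = [(33−1)·66.64² + (14−1)·59.82²]/(33+14−2) = 4191.74
t = (819.4 − 770.5)/√[4191.74·(1/33 + 1/14)] = 2.368
df = n₁ + n₂ − 2 = 45
p-value = P(T ≥ 2.368) ≈ 0.011
Since p ≈ 0.011 < α = 0.1, reject H0; the evidence is statistically significant.

t = 2.368; reject H0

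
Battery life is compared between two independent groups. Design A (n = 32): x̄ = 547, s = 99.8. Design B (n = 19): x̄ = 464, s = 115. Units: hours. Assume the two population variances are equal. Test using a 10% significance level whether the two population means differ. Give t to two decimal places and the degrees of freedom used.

t = 2.71, df = 49

Let group 1 = design A, group 2 = design B. H0: μ_1 = μ_2; H1: μ_1 ≠ μ_2 (two-sample pooled-variance t-test, two-sided).
s_p² = [(32−1)·99.8² + (19−1)·115²]/(32+19−2) = 11159.4
t = (547 − 464)/√[11159.4·(1/32 + 1/19)] = 2.71
df = n₁ + n₂ − 2 = 49
Two-sided p-value ≈ 0.009
Since p ≈ 0.009 < α = 0.1, reject H0; the evidence is statistically significant.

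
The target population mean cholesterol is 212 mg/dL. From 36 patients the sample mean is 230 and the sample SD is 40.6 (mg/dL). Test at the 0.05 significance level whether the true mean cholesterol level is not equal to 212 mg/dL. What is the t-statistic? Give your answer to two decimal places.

2.66

H0: μ = 212; H1: μ ≠ 212 (one-sample t-test, two-sided).
t = (x̄ − μ₀)/(s/√n) = (230 − 212)/(40.6/√36) = 2.66
df = n − 1 = 35
Two-sided p-value ≈ 0.0117
Since p ≈ 0.0117 < α = 0.05, reject H0; the data support H1.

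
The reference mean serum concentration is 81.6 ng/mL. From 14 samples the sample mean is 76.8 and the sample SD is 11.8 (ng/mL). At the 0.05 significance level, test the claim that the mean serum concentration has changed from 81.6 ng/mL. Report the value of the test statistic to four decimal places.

-1.5220

H0: μ = 81.6; H1: μ ≠ 81.6 (one-sample t-test, two-sided).
t = (x̄ − μ₀)/(s/√n) = (76.8 − 81.6)/(11.8/√14) = -1.5220
df = n − 1 = 13
Two-sided p-value ≈ 0.1519
Since p ≈ 0.1519 > α = 0.05, fail to reject H0; the data do not provide sufficient evidence against H0.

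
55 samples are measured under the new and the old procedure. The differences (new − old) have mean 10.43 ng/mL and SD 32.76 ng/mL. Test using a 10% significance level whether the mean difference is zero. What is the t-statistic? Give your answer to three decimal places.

2.361

H0: μ_d = 0; H1: μ_d ≠ 0 (paired t-test on the differences, two-sided).
t = d̄/(s_d/√n) = 10.43/(32.76/√55) = 2.361
df = n − 1 = 54
Two-sided p-value ≈ 0.0219
Since p ≈ 0.0219 < α = 0.1, reject H0; the data support H1.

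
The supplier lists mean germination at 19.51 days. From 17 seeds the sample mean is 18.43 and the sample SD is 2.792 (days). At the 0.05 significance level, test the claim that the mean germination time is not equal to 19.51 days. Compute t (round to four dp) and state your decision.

t = -1.5949; fail to reject H0

H0: μ = 19.51; H1: μ ≠ 19.51 (one-sample t-test, two-sided).
t = (x̄ − μ₀)/(s/√n) = (18.43 − 19.51)/(2.792/√17) = -1.5949
df = n − 1 = 16
Two-sided p-value ≈ 0.130
Since p ≈ 0.130 > α = 0.05, fail to reject H0; the evidence is not statistically significant.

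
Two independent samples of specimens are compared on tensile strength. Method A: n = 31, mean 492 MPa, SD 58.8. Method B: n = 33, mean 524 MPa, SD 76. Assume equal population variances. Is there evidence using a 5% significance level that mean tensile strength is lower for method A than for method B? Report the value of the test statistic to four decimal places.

Let group 1 = method A, group 2 = method B. H0: μ_1 = μ_2; H1: μ_1 < μ_2 (two-sample pooled-variance t-test, left-tailed).
s_p² = [(31−1)·58.8² + (33−1)·76²]/(31+33−2) = 4654.12
t = (492 − 524)/√[4654.12·(1/31 + 1/33)] = -1.8753
df = n₁ + n₂ − 2 = 62
p-value = P(T ≤ -1.8753) ≈ 0.033
Since p ≈ 0.033 < α = 0.05, reject H0; the data support H1.

-1.8753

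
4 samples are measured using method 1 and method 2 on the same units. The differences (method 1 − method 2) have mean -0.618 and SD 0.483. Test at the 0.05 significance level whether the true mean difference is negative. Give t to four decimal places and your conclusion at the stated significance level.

H0: μ_d = 0; H1: μ_d < 0 (paired t-test on the differences, left-tailed).
t = d̄/(s_d/√n) = -0.618/(0.483/√4) = -2.5590
df = n − 1 = 3
p-value = P(T ≤ -2.5590) ≈ 0.0416
Since p ≈ 0.0416 < α = 0.05, reject H0; the data support H1.

t = -2.5590; reject H0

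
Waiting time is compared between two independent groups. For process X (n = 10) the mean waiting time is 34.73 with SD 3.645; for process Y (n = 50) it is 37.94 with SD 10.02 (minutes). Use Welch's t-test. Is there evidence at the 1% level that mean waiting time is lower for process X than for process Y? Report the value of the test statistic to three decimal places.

-1.757

Let group 1 = process X, group 2 = process Y. H0: μ_1 = μ_2; H1: μ_1 < μ_2 (Welch's two-sample t-test, left-tailed).
t = (x̄_1 − x̄_2)/√(s_1²/n_1 + s_2²/n_2) = (34.73 − 37.94)/√(3.645²/10 + 10.02²/50) = -1.757
Welch–Satterthwaite df ≈ 39.99
p-value = P(T ≤ -1.757) ≈ 0.043
Since p ≈ 0.043 > α = 0.01, fail to reject H0; the data do not provide sufficient evidence against H0.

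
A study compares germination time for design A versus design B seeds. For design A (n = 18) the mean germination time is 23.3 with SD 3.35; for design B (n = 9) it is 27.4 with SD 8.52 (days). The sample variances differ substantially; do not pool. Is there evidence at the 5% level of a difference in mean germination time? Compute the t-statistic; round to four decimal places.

Let group 1 = design A, group 2 = design B. H0: μ_1 = μ_2; H1: μ_1 ≠ μ_2 (Welch's two-sample t-test, two-sided).
t = (x̄_1 − x̄_2)/√(s_1²/n_1 + s_2²/n_2) = (23.3 − 27.4)/√(3.35²/18 + 8.52²/9) = -1.3909
Welch–Satterthwaite df ≈ 9.26
Two-sided p-value ≈ 0.197
Since p ≈ 0.197 > α = 0.05, fail to reject H0; the evidence is not statistically significant.

-1.3909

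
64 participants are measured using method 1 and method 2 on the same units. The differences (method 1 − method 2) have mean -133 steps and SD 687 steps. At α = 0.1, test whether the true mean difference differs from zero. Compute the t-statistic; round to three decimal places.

-1.549

H0: μ_d = 0; H1: μ_d ≠ 0 (paired t-test on the differences, two-sided).
t = d̄/(s_d/√n) = -133/(687/√64) = -1.549
df = n − 1 = 63
Two-sided p-value ≈ 0.1264
Since p ≈ 0.1264 > α = 0.1, fail to reject H0; the data do not provide sufficient evidence against H0.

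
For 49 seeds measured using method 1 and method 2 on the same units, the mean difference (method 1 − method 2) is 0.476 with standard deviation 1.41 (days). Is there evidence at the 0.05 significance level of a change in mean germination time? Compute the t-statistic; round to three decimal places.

H0: μ_d = 0; H1: μ_d ≠ 0 (paired t-test on the differences, two-sided).
t = d̄/(s_d/√n) = 0.476/(1.41/√49) = 2.363
df = n − 1 = 48
Two-sided p-value ≈ 0.0222
Since p ≈ 0.0222 < α = 0.05, reject H0; the evidence is statistically significant.

2.363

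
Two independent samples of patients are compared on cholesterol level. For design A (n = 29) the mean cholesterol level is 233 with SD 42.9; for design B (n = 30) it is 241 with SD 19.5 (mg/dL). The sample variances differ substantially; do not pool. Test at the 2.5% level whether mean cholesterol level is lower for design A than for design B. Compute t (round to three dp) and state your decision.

Let group 1 = design A, group 2 = design B. H0: μ_1 = μ_2; H1: μ_1 < μ_2 (Welch's two-sample t-test, left-tailed).
t = (x̄_1 − x̄_2)/√(s_1²/n_1 + s_2²/n_2) = (233 − 241)/√(42.9²/29 + 19.5²/30) = -0.917
Welch–Satterthwaite df ≈ 38.81
p-value = P(T ≤ -0.917) ≈ 0.182
Since p ≈ 0.182 > α = 0.025, fail to reject H0; the data do not provide sufficient evidence against H0.

t = -0.917; fail to reject H0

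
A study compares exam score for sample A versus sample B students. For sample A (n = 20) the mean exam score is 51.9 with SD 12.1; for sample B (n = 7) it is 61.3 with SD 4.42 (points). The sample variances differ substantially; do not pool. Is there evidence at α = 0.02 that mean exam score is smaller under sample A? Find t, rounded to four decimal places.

Let group 1 = sample A, group 2 = sample B. H0: μ_1 = μ_2; H1: μ_1 < μ_2 (Welch's two-sample t-test, left-tailed).
t = (x̄_1 − x̄_2)/√(s_1²/n_1 + s_2²/n_2) = (51.9 − 61.3)/√(12.1²/20 + 4.42²/7) = -2.9561
Welch–Satterthwaite df ≈ 24.82
p-value = P(T ≤ -2.9561) ≈ 0.003
Since p ≈ 0.003 < α = 0.02, reject H0; the data support H1.

-2.9561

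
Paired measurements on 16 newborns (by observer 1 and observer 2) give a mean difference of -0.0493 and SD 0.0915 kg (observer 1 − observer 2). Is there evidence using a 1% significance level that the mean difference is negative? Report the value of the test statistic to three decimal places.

H0: μ_d = 0; H1: μ_d < 0 (paired t-test on the differences, left-tailed).
t = d̄/(s_d/√n) = -0.0493/(0.0915/√16) = -2.155
df = n − 1 = 15
p-value = P(T ≤ -2.155) ≈ 0.0239
Since p ≈ 0.0239 > α = 0.01, fail to reject H0; the data do not provide sufficient evidence against H0.

-2.155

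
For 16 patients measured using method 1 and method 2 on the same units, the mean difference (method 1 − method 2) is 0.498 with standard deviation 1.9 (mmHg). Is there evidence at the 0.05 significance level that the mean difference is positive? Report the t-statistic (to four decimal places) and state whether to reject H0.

H0: μ_d = 0; H1: μ_d > 0 (paired t-test on the differences, right-tailed).
t = d̄/(s_d/√n) = 0.498/(1.9/√16) = 1.0484
df = n − 1 = 15
p-value = P(T ≥ 1.0484) ≈ 0.1555
Since p ≈ 0.1555 > α = 0.05, fail to reject H0; the data do not provide sufficient evidence against H0.

t = 1.0484; fail to reject H0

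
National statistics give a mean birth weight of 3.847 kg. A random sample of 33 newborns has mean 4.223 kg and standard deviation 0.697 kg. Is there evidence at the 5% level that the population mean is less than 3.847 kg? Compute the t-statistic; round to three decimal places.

H0: μ = 3.847; H1: μ < 3.847 (one-sample t-test, left-tailed).
t = (x̄ − μ₀)/(s/√n) = (4.223 − 3.847)/(0.697/√33) = 3.099
df = n − 1 = 32
p-value = P(T ≤ 3.099) ≈ 0.998
Since p ≈ 0.998 > α = 0.05, fail to reject H0; the evidence is not statistically significant.

3.099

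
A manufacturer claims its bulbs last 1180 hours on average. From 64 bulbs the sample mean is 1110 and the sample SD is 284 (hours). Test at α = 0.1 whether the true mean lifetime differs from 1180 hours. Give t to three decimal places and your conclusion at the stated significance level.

H0: μ = 1180; H1: μ ≠ 1180 (one-sample t-test, two-sided).
t = (x̄ − μ₀)/(s/√n) = (1110 − 1180)/(284/√64) = -1.972
df = n − 1 = 63
Two-sided p-value ≈ 0.0530
Since p ≈ 0.0530 < α = 0.1, reject H0; the data support H1.

t = -1.972; reject H0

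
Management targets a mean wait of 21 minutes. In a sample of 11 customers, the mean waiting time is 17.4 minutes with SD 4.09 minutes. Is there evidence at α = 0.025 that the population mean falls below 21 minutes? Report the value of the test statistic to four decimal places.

-2.9193

H0: μ = 21; H1: μ < 21 (one-sample t-test, left-tailed).
t = (x̄ − μ₀)/(s/√n) = (17.4 − 21)/(4.09/√11) = -2.9193
df = n − 1 = 10
p-value = P(T ≤ -2.9193) ≈ 0.0077
Since p ≈ 0.0077 < α = 0.025, reject H0; the data support H1.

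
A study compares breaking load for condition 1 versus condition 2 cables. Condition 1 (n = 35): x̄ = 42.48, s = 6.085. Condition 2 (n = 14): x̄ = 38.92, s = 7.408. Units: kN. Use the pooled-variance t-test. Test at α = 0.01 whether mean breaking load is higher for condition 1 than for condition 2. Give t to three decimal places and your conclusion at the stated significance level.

Let group 1 = condition 1, group 2 = condition 2. H0: μ_1 = μ_2; H1: μ_1 > μ_2 (two-sample pooled-variance t-test, right-tailed).
s_p² = [(35−1)·6.085² + (14−1)·7.408²]/(35+14−2) = 41.9648
t = (42.48 − 38.92)/√[41.9648·(1/35 + 1/14)] = 1.738
df = n₁ + n₂ − 2 = 47
p-value = P(T ≥ 1.738) ≈ 0.044
Since p ≈ 0.044 > α = 0.01, fail to reject H0; the data do not provide sufficient evidence against H0.

t = 1.738; fail to reject H0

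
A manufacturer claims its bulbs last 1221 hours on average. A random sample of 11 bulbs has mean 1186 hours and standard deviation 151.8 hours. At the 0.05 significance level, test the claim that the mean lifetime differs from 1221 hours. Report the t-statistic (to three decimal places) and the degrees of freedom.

t = -0.765, df = 10

H0: μ = 1221; H1: μ ≠ 1221 (one-sample t-test, two-sided).
t = (x̄ − μ₀)/(s/√n) = (1186 − 1221)/(151.8/√11) = -0.765
df = n − 1 = 10
Two-sided p-value ≈ 0.462
Since p ≈ 0.462 > α = 0.05, fail to reject H0; the evidence is not statistically significant.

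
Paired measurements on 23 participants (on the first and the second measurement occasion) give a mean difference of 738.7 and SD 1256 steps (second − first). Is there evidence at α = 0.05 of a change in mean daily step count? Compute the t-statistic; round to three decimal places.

H0: μ_d = 0; H1: μ_d ≠ 0 (paired t-test on the differences, two-sided).
t = d̄/(s_d/√n) = 738.7/(1256/√23) = 2.821
df = n − 1 = 22
Two-sided p-value ≈ 0.010
Since p ≈ 0.010 < α = 0.05, reject H0; the data support H1.

2.821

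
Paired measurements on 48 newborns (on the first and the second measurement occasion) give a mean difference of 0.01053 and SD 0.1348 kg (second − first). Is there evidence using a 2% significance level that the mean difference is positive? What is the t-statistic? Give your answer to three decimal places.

0.541

H0: μ_d = 0; H1: μ_d > 0 (paired t-test on the differences, right-tailed).
t = d̄/(s_d/√n) = 0.01053/(0.1348/√48) = 0.541
df = n − 1 = 47
p-value = P(T ≥ 0.541) ≈ 0.2955
Since p ≈ 0.2955 > α = 0.02, fail to reject H0; the evidence is not statistically significant.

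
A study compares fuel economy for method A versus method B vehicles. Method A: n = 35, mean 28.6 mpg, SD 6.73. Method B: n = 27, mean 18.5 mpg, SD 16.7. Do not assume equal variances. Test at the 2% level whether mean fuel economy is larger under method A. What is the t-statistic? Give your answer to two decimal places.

Let group 1 = method A, group 2 = method B. H0: μ_1 = μ_2; H1: μ_1 > μ_2 (Welch's two-sample t-test, right-tailed).
t = (x̄_1 − x̄_2)/√(s_1²/n_1 + s_2²/n_2) = (28.6 − 18.5)/√(6.73²/35 + 16.7²/27) = 2.96
Welch–Satterthwaite df ≈ 32.53
p-value = P(T ≥ 2.96) ≈ 0.0028
Since p ≈ 0.0028 < α = 0.02, reject H0; the evidence is statistically significant.

2.96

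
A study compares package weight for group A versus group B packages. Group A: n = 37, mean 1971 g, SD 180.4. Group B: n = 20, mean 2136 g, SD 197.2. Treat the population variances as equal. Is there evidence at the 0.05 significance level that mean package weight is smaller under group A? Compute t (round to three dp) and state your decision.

Let group 1 = group A, group 2 = group B. H0: μ_1 = μ_2; H1: μ_1 < μ_2 (two-sample pooled-variance t-test, left-tailed).
s_p² = [(37−1)·180.4² + (20−1)·197.2²]/(37+20−2) = 34735.6
t = (1971 − 2136)/√[34735.6·(1/37 + 1/20)] = -3.190
df = n₁ + n₂ − 2 = 55
p-value = P(T ≤ -3.190) ≈ 0.001
Since p ≈ 0.001 < α = 0.05, reject H0; the data support H1.

t = -3.190; reject H0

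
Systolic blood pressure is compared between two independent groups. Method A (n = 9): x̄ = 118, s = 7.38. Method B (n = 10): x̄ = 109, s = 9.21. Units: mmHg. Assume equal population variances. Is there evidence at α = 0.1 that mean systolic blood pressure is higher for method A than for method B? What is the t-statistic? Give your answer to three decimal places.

Let group 1 = method A, group 2 = method B. H0: μ_1 = μ_2; H1: μ_1 > μ_2 (two-sample pooled-variance t-test, right-tailed).
s_p² = [(9−1)·7.38² + (10−1)·9.21²]/(9+10−2) = 70.5372
t = (118 − 109)/√[70.5372·(1/9 + 1/10)] = 2.332
df = n₁ + n₂ − 2 = 17
p-value = P(T ≥ 2.332) ≈ 0.016
Since p ≈ 0.016 < α = 0.1, reject H0; the evidence is statistically significant.

2.332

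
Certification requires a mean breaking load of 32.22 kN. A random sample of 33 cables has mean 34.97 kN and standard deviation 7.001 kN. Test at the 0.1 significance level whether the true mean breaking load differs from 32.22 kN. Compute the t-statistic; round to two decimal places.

2.26

H0: μ = 32.22; H1: μ ≠ 32.22 (one-sample t-test, two-sided).
t = (x̄ − μ₀)/(s/√n) = (34.97 − 32.22)/(7.001/√33) = 2.26
df = n − 1 = 32
Two-sided p-value ≈ 0.0310
Since p ≈ 0.0310 < α = 0.1, reject H0; the evidence is statistically significant.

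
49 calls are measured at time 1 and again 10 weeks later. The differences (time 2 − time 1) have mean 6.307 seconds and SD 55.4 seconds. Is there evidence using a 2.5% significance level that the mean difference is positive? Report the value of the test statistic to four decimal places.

0.7969

H0: μ_d = 0; H1: μ_d > 0 (paired t-test on the differences, right-tailed).
t = d̄/(s_d/√n) = 6.307/(55.4/√49) = 0.7969
df = n − 1 = 48
p-value = P(T ≥ 0.7969) ≈ 0.2147
Since p ≈ 0.2147 > α = 0.025, fail to reject H0; the data do not provide sufficient evidence against H0.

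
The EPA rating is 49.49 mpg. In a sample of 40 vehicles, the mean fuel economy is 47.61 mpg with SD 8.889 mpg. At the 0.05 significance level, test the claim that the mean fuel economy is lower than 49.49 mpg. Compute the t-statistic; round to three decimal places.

-1.338

H0: μ = 49.49; H1: μ < 49.49 (one-sample t-test, left-tailed).
t = (x̄ − μ₀)/(s/√n) = (47.61 − 49.49)/(8.889/√40) = -1.338
df = n − 1 = 39
p-value = P(T ≤ -1.338) ≈ 0.094
Since p ≈ 0.094 > α = 0.05, fail to reject H0; the evidence is not statistically significant.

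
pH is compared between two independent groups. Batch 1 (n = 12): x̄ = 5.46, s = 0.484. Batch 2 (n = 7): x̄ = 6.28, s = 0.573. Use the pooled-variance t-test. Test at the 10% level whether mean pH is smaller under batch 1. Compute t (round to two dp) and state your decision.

Let group 1 = batch 1, group 2 = batch 2. H0: μ_1 = μ_2; H1: μ_1 < μ_2 (two-sample pooled-variance t-test, left-tailed).
s_p² = [(12−1)·0.484² + (7−1)·0.573²]/(12+7−2) = 0.267458
t = (5.46 − 6.28)/√[0.267458·(1/12 + 1/7)] = -3.33
df = n₁ + n₂ − 2 = 17
p-value = P(T ≤ -3.33) ≈ 0.0020
Since p ≈ 0.0020 < α = 0.1, reject H0; the data support H1.

t = -3.33; reject H0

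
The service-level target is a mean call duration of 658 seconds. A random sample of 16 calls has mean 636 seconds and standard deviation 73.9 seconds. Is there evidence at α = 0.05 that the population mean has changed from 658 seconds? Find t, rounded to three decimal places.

H0: μ = 658; H1: μ ≠ 658 (one-sample t-test, two-sided).
t = (x̄ − μ₀)/(s/√n) = (636 − 658)/(73.9/√16) = -1.191
df = n − 1 = 15
Two-sided p-value ≈ 0.2522
Since p ≈ 0.2522 > α = 0.05, fail to reject H0; the data do not provide sufficient evidence against H0.

-1.191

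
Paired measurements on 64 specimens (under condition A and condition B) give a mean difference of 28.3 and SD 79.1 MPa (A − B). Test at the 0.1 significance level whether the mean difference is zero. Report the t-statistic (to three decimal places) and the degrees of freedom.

H0: μ_d = 0; H1: μ_d ≠ 0 (paired t-test on the differences, two-sided).
t = d̄/(s_d/√n) = 28.3/(79.1/√64) = 2.862
df = n − 1 = 63
Two-sided p-value ≈ 0.0057
Since p ≈ 0.0057 < α = 0.1, reject H0; the evidence is statistically significant.

t = 2.862, df = 63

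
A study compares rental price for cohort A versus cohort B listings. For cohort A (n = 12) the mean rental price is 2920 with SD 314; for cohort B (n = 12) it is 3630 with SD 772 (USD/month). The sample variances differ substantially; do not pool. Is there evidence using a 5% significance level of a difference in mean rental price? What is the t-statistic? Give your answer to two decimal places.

Let group 1 = cohort A, group 2 = cohort B. H0: μ_1 = μ_2; H1: μ_1 ≠ μ_2 (Welch's two-sample t-test, two-sided).
t = (x̄_1 − x̄_2)/√(s_1²/n_1 + s_2²/n_2) = (2920 − 3630)/√(314²/12 + 772²/12) = -2.95
Welch–Satterthwaite df ≈ 14.54
Two-sided p-value ≈ 0.010
Since p ≈ 0.010 < α = 0.05, reject H0; the evidence is statistically significant.

-2.95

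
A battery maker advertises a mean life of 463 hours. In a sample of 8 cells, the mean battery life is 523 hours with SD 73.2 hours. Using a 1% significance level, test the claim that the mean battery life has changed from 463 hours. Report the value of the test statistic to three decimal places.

2.318

H0: μ = 463; H1: μ ≠ 463 (one-sample t-test, two-sided).
t = (x̄ − μ₀)/(s/√n) = (523 − 463)/(73.2/√8) = 2.318
df = n − 1 = 7
Two-sided p-value ≈ 0.0535
Since p ≈ 0.0535 > α = 0.01, fail to reject H0; the data do not provide sufficient evidence against H0.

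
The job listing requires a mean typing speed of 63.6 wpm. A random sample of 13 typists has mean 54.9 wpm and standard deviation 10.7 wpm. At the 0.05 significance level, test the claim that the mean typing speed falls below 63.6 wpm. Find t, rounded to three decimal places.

H0: μ = 63.6; H1: μ < 63.6 (one-sample t-test, left-tailed).
t = (x̄ − μ₀)/(s/√n) = (54.9 − 63.6)/(10.7/√13) = -2.932
df = n − 1 = 12
p-value = P(T ≤ -2.932) ≈ 0.006
Since p ≈ 0.006 < α = 0.05, reject H0; the evidence is statistically significant.

-2.932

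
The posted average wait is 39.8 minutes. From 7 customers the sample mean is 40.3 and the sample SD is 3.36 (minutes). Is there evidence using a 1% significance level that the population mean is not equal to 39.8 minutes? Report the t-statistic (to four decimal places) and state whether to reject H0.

H0: μ = 39.8; H1: μ ≠ 39.8 (one-sample t-test, two-sided).
t = (x̄ − μ₀)/(s/√n) = (40.3 − 39.8)/(3.36/√7) = 0.3937
df = n − 1 = 6
Two-sided p-value ≈ 0.7074
Since p ≈ 0.7074 > α = 0.01, fail to reject H0; the evidence is not statistically significant.

t = 0.3937; fail to reject H0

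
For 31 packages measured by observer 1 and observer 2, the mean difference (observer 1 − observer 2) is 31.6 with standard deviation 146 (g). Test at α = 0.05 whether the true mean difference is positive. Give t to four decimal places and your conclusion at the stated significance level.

t = 1.2051; fail to reject H0

H0: μ_d = 0; H1: μ_d > 0 (paired t-test on the differences, right-tailed).
t = d̄/(s_d/√n) = 31.6/(146/√31) = 1.2051
df = n − 1 = 30
p-value = P(T ≥ 1.2051) ≈ 0.119
Since p ≈ 0.119 > α = 0.05, fail to reject H0; the evidence is not statistically significant.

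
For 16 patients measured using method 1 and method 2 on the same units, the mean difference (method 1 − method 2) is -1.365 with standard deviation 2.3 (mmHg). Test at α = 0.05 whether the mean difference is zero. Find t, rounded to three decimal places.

-2.374

H0: μ_d = 0; H1: μ_d ≠ 0 (paired t-test on the differences, two-sided).
t = d̄/(s_d/√n) = -1.365/(2.3/√16) = -2.374
df = n − 1 = 15
Two-sided p-value ≈ 0.0314
Since p ≈ 0.0314 < α = 0.05, reject H0; the evidence is statistically significant.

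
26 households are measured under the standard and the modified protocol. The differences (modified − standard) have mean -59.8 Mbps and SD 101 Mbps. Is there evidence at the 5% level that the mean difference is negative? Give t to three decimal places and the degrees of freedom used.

t = -3.019, df = 25

H0: μ_d = 0; H1: μ_d < 0 (paired t-test on the differences, left-tailed).
t = d̄/(s_d/√n) = -59.8/(101/√26) = -3.019
df = n − 1 = 25
p-value = P(T ≤ -3.019) ≈ 0.003
Since p ≈ 0.003 < α = 0.05, reject H0; the evidence is statistically significant.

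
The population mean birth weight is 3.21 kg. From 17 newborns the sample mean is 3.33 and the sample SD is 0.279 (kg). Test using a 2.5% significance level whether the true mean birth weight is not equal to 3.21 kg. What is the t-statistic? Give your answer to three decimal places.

H0: μ = 3.21; H1: μ ≠ 3.21 (one-sample t-test, two-sided).
t = (x̄ − μ₀)/(s/√n) = (3.33 − 3.21)/(0.279/√17) = 1.773
df = n − 1 = 16
Two-sided p-value ≈ 0.095
Since p ≈ 0.095 > α = 0.025, fail to reject H0; the data do not provide sufficient evidence against H0.

1.773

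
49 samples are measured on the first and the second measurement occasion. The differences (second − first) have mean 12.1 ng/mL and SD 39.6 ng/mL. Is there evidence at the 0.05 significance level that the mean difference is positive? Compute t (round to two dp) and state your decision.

H0: μ_d = 0; H1: μ_d > 0 (paired t-test on the differences, right-tailed).
t = d̄/(s_d/√n) = 12.1/(39.6/√49) = 2.14
df = n − 1 = 48
p-value = P(T ≥ 2.14) ≈ 0.0188
Since p ≈ 0.0188 < α = 0.05, reject H0; the data support H1.

t = 2.14; reject H0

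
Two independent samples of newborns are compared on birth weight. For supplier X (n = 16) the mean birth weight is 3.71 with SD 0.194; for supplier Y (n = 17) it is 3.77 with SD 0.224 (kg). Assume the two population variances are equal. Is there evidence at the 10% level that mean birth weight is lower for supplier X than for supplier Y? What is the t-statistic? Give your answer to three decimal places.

-0.820

Let group 1 = supplier X, group 2 = supplier Y. H0: μ_1 = μ_2; H1: μ_1 < μ_2 (two-sample pooled-variance t-test, left-tailed).
s_p² = [(16−1)·0.194² + (17−1)·0.224²]/(16+17−2) = 0.0441083
t = (3.71 − 3.77)/√[0.0441083·(1/16 + 1/17)] = -0.820
df = n₁ + n₂ − 2 = 31
p-value = P(T ≤ -0.820) ≈ 0.2092
Since p ≈ 0.2092 > α = 0.1, fail to reject H0; the data do not provide sufficient evidence against H0.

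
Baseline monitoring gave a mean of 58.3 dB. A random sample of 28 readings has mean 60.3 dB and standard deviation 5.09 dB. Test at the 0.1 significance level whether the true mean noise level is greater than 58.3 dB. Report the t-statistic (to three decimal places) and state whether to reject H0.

H0: μ = 58.3; H1: μ > 58.3 (one-sample t-test, right-tailed).
t = (x̄ − μ₀)/(s/√n) = (60.3 − 58.3)/(5.09/√28) = 2.079
df = n − 1 = 27
p-value = P(T ≥ 2.079) ≈ 0.024
Since p ≈ 0.024 < α = 0.1, reject H0; the data support H1.

t = 2.079; reject H0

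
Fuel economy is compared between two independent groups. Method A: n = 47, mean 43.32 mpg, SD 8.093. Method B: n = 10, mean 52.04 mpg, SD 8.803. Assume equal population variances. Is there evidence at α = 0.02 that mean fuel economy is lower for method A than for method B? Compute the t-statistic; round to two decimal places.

Let group 1 = method A, group 2 = method B. H0: μ_1 = μ_2; H1: μ_1 < μ_2 (two-sample pooled-variance t-test, left-tailed).
s_p² = [(47−1)·8.093² + (10−1)·8.803²]/(47+10−2) = 67.4597
t = (43.32 − 52.04)/√[67.4597·(1/47 + 1/10)] = -3.05
df = n₁ + n₂ − 2 = 55
p-value = P(T ≤ -3.05) ≈ 0.0018
Since p ≈ 0.0018 < α = 0.02, reject H0; the data support H1.

-3.05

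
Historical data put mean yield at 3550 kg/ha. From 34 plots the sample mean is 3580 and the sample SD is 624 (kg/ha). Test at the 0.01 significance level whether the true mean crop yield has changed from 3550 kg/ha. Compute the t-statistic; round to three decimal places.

H0: μ = 3550; H1: μ ≠ 3550 (one-sample t-test, two-sided).
t = (x̄ − μ₀)/(s/√n) = (3580 − 3550)/(624/√34) = 0.280
df = n − 1 = 33
Two-sided p-value ≈ 0.7810
Since p ≈ 0.7810 > α = 0.01, fail to reject H0; the evidence is not statistically significant.

0.280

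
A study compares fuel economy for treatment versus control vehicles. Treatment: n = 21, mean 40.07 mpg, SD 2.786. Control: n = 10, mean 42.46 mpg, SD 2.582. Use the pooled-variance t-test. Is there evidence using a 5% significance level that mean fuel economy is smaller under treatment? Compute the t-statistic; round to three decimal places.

-2.283

Let group 1 = treatment, group 2 = control. H0: μ_1 = μ_2; H1: μ_1 < μ_2 (two-sample pooled-variance t-test, left-tailed).
s_p² = [(21−1)·2.786² + (10−1)·2.582²]/(21+10−2) = 7.42195
t = (40.07 − 42.46)/√[7.42195·(1/21 + 1/10)] = -2.283
df = n₁ + n₂ − 2 = 29
p-value = P(T ≤ -2.283) ≈ 0.015
Since p ≈ 0.015 < α = 0.05, reject H0; the evidence is statistically significant.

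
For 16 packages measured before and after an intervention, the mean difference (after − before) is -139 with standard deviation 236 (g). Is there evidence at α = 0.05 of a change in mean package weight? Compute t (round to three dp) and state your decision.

t = -2.356; reject H0

H0: μ_d = 0; H1: μ_d ≠ 0 (paired t-test on the differences, two-sided).
t = d̄/(s_d/√n) = -139/(236/√16) = -2.356
df = n − 1 = 15
Two-sided p-value ≈ 0.033
Since p ≈ 0.033 < α = 0.05, reject H0; the data support H1.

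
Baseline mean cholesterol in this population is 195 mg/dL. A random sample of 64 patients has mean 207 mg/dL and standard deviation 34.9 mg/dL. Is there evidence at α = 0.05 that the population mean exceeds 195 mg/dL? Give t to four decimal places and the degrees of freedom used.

t = 2.7507, df = 63

H0: μ = 195; H1: μ > 195 (one-sample t-test, right-tailed).
t = (x̄ − μ₀)/(s/√n) = (207 − 195)/(34.9/√64) = 2.7507
df = n − 1 = 63
p-value = P(T ≥ 2.7507) ≈ 0.004
Since p ≈ 0.004 < α = 0.05, reject H0; the data support H1.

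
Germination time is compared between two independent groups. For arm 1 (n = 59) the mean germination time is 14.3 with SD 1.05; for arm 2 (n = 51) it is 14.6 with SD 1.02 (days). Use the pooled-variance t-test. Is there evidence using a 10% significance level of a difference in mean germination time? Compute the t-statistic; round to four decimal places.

-1.5142

Let group 1 = arm 1, group 2 = arm 2. H0: μ_1 = μ_2; H1: μ_1 ≠ μ_2 (two-sample pooled-variance t-test, two-sided).
s_p² = [(59−1)·1.05² + (51−1)·1.02²]/(59+51−2) = 1.07375
t = (14.3 − 14.6)/√[1.07375·(1/59 + 1/51)] = -1.5142
df = n₁ + n₂ − 2 = 108
Two-sided p-value ≈ 0.1329
Since p ≈ 0.1329 > α = 0.1, fail to reject H0; the evidence is not statistically significant.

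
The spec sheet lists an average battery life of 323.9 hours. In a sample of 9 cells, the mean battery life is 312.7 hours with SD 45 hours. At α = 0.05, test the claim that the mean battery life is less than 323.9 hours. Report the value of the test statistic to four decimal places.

H0: μ = 323.9; H1: μ < 323.9 (one-sample t-test, left-tailed).
t = (x̄ − μ₀)/(s/√n) = (312.7 − 323.9)/(45/√9) = -0.7467
df = n − 1 = 8
p-value = P(T ≤ -0.7467) ≈ 0.238
Since p ≈ 0.238 > α = 0.05, fail to reject H0; the evidence is not statistically significant.

-0.7467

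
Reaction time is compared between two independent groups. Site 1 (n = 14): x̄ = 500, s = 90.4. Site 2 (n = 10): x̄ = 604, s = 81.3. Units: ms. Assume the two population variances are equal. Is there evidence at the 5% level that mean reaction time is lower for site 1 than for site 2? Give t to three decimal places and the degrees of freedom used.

t = -2.894, df = 22

Let group 1 = site 1, group 2 = site 2. H0: μ_1 = μ_2; H1: μ_1 < μ_2 (two-sample pooled-variance t-test, left-tailed).
s_p² = [(14−1)·90.4² + (10−1)·81.3²]/(14+10−2) = 7532.97
t = (500 − 604)/√[7532.97·(1/14 + 1/10)] = -2.894
df = n₁ + n₂ − 2 = 22
p-value = P(T ≤ -2.894) ≈ 0.0042
Since p ≈ 0.0042 < α = 0.05, reject H0; the evidence is statistically significant.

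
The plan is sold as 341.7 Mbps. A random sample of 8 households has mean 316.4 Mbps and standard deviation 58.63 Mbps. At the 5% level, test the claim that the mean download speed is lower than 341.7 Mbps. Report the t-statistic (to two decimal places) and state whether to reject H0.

t = -1.22; fail to reject H0

H0: μ = 341.7; H1: μ < 341.7 (one-sample t-test, left-tailed).
t = (x̄ − μ₀)/(s/√n) = (316.4 − 341.7)/(58.63/√8) = -1.22
df = n − 1 = 7
p-value = P(T ≤ -1.22) ≈ 0.1309
Since p ≈ 0.1309 > α = 0.05, fail to reject H0; the evidence is not statistically significant.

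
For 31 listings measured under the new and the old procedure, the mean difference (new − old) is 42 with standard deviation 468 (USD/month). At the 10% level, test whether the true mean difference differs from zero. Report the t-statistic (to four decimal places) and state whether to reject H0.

t = 0.4997; fail to reject H0

H0: μ_d = 0; H1: μ_d ≠ 0 (paired t-test on the differences, two-sided).
t = d̄/(s_d/√n) = 42/(468/√31) = 0.4997
df = n − 1 = 30
Two-sided p-value ≈ 0.6210
Since p ≈ 0.6210 > α = 0.1, fail to reject H0; the evidence is not statistically significant.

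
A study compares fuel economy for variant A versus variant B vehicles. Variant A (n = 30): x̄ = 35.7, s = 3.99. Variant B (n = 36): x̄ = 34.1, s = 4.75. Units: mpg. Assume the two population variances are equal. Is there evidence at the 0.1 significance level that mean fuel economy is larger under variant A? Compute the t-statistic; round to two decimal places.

1.46

Let group 1 = variant A, group 2 = variant B. H0: μ_1 = μ_2; H1: μ_1 > μ_2 (two-sample pooled-variance t-test, right-tailed).
s_p² = [(30−1)·3.99² + (36−1)·4.75²]/(30+36−2) = 19.5527
t = (35.7 − 34.1)/√[19.5527·(1/30 + 1/36)] = 1.46
df = n₁ + n₂ − 2 = 64
p-value = P(T ≥ 1.46) ≈ 0.0741
Since p ≈ 0.0741 < α = 0.1, reject H0; the data support H1.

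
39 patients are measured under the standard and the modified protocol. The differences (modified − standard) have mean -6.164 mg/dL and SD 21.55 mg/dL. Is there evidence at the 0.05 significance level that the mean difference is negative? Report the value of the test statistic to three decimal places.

-1.786

H0: μ_d = 0; H1: μ_d < 0 (paired t-test on the differences, left-tailed).
t = d̄/(s_d/√n) = -6.164/(21.55/√39) = -1.786
df = n − 1 = 38
p-value = P(T ≤ -1.786) ≈ 0.0410
Since p ≈ 0.0410 < α = 0.05, reject H0; the evidence is statistically significant.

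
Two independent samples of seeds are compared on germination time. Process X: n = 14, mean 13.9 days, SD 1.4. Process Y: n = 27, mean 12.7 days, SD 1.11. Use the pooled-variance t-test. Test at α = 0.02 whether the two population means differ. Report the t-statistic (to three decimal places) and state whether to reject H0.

Let group 1 = process X, group 2 = process Y. H0: μ_1 = μ_2; H1: μ_1 ≠ μ_2 (two-sample pooled-variance t-test, two-sided).
s_p² = [(14−1)·1.4² + (27−1)·1.11²]/(14+27−2) = 1.47473
t = (13.9 − 12.7)/√[1.47473·(1/14 + 1/27)] = 3.000
df = n₁ + n₂ − 2 = 39
Two-sided p-value ≈ 0.005
Since p ≈ 0.005 < α = 0.02, reject H0; the data support H1.

t = 3.000; reject H0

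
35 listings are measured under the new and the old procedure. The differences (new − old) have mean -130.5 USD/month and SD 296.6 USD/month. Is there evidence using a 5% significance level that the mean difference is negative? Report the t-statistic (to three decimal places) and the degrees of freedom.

t = -2.603, df = 34

H0: μ_d = 0; H1: μ_d < 0 (paired t-test on the differences, left-tailed).
t = d̄/(s_d/√n) = -130.5/(296.6/√35) = -2.603
df = n − 1 = 34
p-value = P(T ≤ -2.603) ≈ 0.007
Since p ≈ 0.007 < α = 0.05, reject H0; the data support H1.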